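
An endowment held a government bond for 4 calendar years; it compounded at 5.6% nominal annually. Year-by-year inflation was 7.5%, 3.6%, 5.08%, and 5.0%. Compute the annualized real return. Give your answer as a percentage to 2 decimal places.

0.30%

Cumulative inflation factor: 1.075 × 1.036 × 1.0508 × 1.050 ≈ 1.22879.
Nominal growth factor: 1.24353. Real growth factor = 1.24353 / 1.22879 ≈ 1.01199.
Annualized: 1.01199^(1/4) − 1 ≈ 0.00299.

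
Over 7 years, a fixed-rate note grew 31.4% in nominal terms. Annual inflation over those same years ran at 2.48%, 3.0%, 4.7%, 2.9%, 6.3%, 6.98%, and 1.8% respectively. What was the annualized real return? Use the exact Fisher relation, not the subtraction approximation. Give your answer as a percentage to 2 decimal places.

-0.03%

Cumulative inflation factor: 1.0248 × 1.030 × 1.047 × 1.029 × 1.063 × 1.0698 × 1.018 ≈ 1.31650.
Nominal growth factor: 1.31400. Real growth factor = 1.31400 / 1.31650 ≈ 0.99810.
Annualized: 0.99810^(1/7) − 1 ≈ -0.00027.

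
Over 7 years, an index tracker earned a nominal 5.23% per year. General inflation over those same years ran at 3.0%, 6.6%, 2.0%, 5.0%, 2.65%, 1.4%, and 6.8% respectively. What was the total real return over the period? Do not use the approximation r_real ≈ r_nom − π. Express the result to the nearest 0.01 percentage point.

Cumulative inflation factor: 1.030 × 1.066 × 1.020 × 1.050 × 1.0265 × 1.014 × 1.068 ≈ 1.30723.
Nominal growth factor: 1.42882. Real growth factor = 1.42882 / 1.30723 ≈ 1.09301.
Total real return ≈ 9.3012%.

9.30%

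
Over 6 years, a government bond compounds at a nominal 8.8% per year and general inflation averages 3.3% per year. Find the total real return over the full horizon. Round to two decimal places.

36.51%

The annual real rate is (1+8.8%)/(1+3.3%) − 1 = 5.3243%.
Compounded over 6 years: (1 + 0.053243)^6 − 1 ≈ 0.36512.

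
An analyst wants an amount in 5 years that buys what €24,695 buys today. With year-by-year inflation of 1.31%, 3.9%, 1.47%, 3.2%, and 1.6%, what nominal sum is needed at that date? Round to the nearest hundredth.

Cumulative price-level factor: 1.0131 × 1.039 × 1.0147 × 1.032 × 1.016 ≈ 1.1198991848.
Multiplying €24,695 by the price-level factor gives the future nominal sum.

€27,655.91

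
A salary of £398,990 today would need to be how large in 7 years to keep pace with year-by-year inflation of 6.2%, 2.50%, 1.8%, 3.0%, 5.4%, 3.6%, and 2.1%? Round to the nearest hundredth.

£507,716.76

Cumulative price-level factor: 1.062 × 1.0250 × 1.018 × 1.030 × 1.054 × 1.036 × 1.021 ≈ 1.2725049875.
Multiplying £398,990 by the price-level factor gives the future nominal sum.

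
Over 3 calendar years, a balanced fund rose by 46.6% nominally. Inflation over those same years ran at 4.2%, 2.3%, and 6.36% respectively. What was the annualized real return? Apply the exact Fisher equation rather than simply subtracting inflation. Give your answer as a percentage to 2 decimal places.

Cumulative inflation factor: 1.042 × 1.023 × 1.0636 ≈ 1.13376.
Nominal growth factor: 1.46600. Real growth factor = 1.46600 / 1.13376 ≈ 1.29304.
Annualized: 1.29304^(1/3) − 1 ≈ 0.08944.

8.94%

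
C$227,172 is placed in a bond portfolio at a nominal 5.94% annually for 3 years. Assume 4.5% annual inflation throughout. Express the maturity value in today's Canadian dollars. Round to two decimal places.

C$236,693.23

Nominal value at maturity: C$227,172 × (1 + 5.94%)^3 ≈ C$270,106.30.
Price-level factor over 3 years: (1 + 4.5%)^3 = 1.141166125.
Dividing the nominal maturity value by the price-level factor gives the value in today's money.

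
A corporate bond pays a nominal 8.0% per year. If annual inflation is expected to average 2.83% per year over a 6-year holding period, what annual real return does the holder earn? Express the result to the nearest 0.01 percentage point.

5.03%

With constant rates the annual real return is the same each year: (1+8.0%)/(1+2.83%) − 1 = 0.05028.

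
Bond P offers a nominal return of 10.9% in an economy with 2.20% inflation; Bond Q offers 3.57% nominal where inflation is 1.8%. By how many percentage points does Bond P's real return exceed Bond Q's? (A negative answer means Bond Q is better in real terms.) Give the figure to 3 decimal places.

Bond P real return: 1.109/1.0220 − 1 = 8.5127%.
Bond Q real return: 1.0357/1.018 − 1 = 1.7387%.
Difference: 8.5127 − 1.7387 = 6.7740 pp.

6.774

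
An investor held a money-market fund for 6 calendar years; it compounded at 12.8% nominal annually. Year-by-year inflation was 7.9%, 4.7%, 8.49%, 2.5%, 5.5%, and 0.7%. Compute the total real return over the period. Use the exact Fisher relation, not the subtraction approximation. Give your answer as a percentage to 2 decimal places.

Cumulative inflation factor: 1.079 × 1.047 × 1.0849 × 1.025 × 1.055 × 1.007 ≈ 1.33464.
Nominal growth factor: 2.05994. Real growth factor = 2.05994 / 1.33464 ≈ 1.54344.
Total real return ≈ 54.3444%.

54.34%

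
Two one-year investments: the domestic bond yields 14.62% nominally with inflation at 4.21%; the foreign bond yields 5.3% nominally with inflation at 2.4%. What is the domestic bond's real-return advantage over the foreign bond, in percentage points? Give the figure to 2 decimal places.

The domestic bond real return: 1.1462/1.0421 − 1 = 9.989%.
The foreign bond real return: 1.053/1.024 − 1 = 2.832%.
Difference: 9.989 − 2.832 = 7.157 pp.

7.16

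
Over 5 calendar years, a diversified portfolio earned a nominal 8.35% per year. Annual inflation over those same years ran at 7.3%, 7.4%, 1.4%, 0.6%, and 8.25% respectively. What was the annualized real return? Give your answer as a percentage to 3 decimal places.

3.251%

Cumulative inflation factor: 1.073 × 1.074 × 1.014 × 1.006 × 1.0825 ≈ 1.27253.
Nominal growth factor: 1.49329. Real growth factor = 1.49329 / 1.27253 ≈ 1.17348.
Annualized: 1.17348^(1/5) − 1 ≈ 0.03251.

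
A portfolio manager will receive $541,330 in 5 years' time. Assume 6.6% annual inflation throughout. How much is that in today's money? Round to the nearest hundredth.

Price-level factor over 5 years: (1 + 6.6%)^5 ≈ 1.3765310860.
Purchasing power today: $541,330 divided by that factor.

$393,256.65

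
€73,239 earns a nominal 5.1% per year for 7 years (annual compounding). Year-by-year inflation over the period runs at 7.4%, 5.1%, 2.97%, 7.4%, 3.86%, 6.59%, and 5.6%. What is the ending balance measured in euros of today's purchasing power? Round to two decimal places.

Nominal value at maturity: €73,239 × (1 + 5.1%)^7 ≈ €103,743.62.
Price-level factor over 7 years: 1.074 × 1.051 × 1.0297 × 1.074 × 1.0386 × 1.0659 × 1.056 ≈ 1.4593205230.
Dividing the nominal maturity value by the price-level factor gives the value in today's money.

€71,090.36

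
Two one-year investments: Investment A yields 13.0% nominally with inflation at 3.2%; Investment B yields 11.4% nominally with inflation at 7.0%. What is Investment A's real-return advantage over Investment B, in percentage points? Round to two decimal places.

Investment A real return: 1.130/1.032 − 1 = 9.496%.
Investment B real return: 1.114/1.070 − 1 = 4.112%.
Difference: 9.496 − 4.112 = 5.384 pp.

5.38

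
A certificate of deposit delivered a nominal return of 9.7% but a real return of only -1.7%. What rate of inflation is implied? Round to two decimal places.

From (1+r_nom) = (1+r_real)(1+π), we get 1+π = (1 + 9.7%)/(1 − 1.7%) = 1.097/0.983 ≈ 1.11597.
So π ≈ 11.5972%.

11.60%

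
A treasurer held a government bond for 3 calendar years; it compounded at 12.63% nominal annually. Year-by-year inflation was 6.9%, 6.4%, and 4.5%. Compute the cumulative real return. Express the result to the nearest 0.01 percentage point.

Cumulative inflation factor: 1.069 × 1.064 × 1.045 ≈ 1.18860.
Nominal growth factor: 1.42877. Real growth factor = 1.42877 / 1.18860 ≈ 1.20206.
Total real return ≈ 20.2061%.

20.21%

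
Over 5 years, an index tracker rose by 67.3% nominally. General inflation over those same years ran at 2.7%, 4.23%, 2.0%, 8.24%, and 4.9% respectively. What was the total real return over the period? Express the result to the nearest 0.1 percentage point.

Cumulative inflation factor: 1.027 × 1.0423 × 1.020 × 1.0824 × 1.049 ≈ 1.23973.
Nominal growth factor: 1.67300. Real growth factor = 1.67300 / 1.23973 ≈ 1.34949.
Total real return ≈ 34.9489%.

34.9%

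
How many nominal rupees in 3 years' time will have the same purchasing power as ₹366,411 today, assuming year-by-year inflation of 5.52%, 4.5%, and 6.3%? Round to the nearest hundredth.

₹429,489.79

Cumulative price-level factor: 1.0552 × 1.045 × 1.063 = 1.172153092.
Multiplying ₹366,411 by the price-level factor gives the future nominal sum.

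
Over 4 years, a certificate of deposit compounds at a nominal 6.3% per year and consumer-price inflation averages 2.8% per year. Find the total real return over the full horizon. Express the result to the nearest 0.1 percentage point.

The annual real rate is (1+6.3%)/(1+2.8%) − 1 = 3.4047%.
Compounded over 4 years: (1 + 0.034047)^4 − 1 ≈ 0.14330.

14.3%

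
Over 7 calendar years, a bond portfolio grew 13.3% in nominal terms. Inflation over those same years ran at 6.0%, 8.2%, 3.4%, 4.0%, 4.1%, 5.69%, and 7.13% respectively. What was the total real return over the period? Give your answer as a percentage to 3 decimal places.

Cumulative inflation factor: 1.060 × 1.082 × 1.034 × 1.040 × 1.041 × 1.0569 × 1.0713 ≈ 1.45373.
Nominal growth factor: 1.13300. Real growth factor = 1.13300 / 1.45373 ≈ 0.77938.
Total real return ≈ -22.0624%.

-22.062%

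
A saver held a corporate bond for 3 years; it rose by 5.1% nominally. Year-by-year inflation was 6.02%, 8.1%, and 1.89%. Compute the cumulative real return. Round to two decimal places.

-10.00%

Cumulative inflation factor: 1.0602 × 1.081 × 1.0189 ≈ 1.16774.
Nominal growth factor: 1.05100. Real growth factor = 1.05100 / 1.16774 ≈ 0.90003.
Total real return ≈ -9.9969%.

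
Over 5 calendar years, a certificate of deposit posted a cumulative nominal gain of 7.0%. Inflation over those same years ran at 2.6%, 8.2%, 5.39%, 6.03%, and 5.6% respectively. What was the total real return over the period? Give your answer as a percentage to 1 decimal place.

-18.3%

Cumulative inflation factor: 1.026 × 1.082 × 1.0539 × 1.0603 × 1.056 ≈ 1.30999.
Nominal growth factor: 1.07000. Real growth factor = 1.07000 / 1.30999 ≈ 0.81680.
Total real return ≈ -18.3197%.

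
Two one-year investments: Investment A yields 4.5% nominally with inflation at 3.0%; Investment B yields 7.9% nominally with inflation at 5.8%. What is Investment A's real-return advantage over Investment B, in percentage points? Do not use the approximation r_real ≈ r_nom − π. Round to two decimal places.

-0.53

Investment A real return: 1.045/1.030 − 1 = 1.456%.
Investment B real return: 1.079/1.058 − 1 = 1.985%.
Difference: 1.456 − 1.985 = -0.529 pp.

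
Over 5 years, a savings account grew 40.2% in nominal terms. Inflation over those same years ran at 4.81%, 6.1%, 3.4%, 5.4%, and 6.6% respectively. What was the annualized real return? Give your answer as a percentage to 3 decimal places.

Cumulative inflation factor: 1.0481 × 1.061 × 1.034 × 1.054 × 1.066 ≈ 1.29192.
Nominal growth factor: 1.40200. Real growth factor = 1.40200 / 1.29192 ≈ 1.08520.
Annualized: 1.08520^(1/5) − 1 ≈ 0.01649.

1.649%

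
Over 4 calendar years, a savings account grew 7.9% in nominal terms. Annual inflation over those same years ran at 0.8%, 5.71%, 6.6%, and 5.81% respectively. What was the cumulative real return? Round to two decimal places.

-10.22%

Cumulative inflation factor: 1.008 × 1.0571 × 1.066 × 1.0581 ≈ 1.20188.
Nominal growth factor: 1.07900. Real growth factor = 1.07900 / 1.20188 ≈ 0.89776.
Total real return ≈ -10.2239%.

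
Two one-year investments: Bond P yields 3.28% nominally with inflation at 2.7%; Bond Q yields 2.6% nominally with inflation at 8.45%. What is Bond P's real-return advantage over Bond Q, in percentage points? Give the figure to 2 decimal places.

5.96

Bond P real return: 1.0328/1.027 − 1 = 0.565%.
Bond Q real return: 1.026/1.0845 − 1 = -5.394%.
Difference: 0.565 − (-5.394) = 5.959 pp.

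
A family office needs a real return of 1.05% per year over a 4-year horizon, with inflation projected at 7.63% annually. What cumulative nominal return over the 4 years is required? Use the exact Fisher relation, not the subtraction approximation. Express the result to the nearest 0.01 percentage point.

39.92%

Required annual nominal rate: (1+1.05%)(1+7.63%) − 1 = 8.760115%.
Cumulative over 4 years: (1 + 0.08760115)^4 − 1 ≈ 0.39920.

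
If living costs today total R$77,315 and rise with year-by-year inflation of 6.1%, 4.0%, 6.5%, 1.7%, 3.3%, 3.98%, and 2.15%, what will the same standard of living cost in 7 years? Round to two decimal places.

R$101,384.50

Cumulative price-level factor: 1.061 × 1.040 × 1.065 × 1.017 × 1.033 × 1.0398 × 1.0215 ≈ 1.3113172959.
The nominal amount required is R$77,315 scaled up by that factor.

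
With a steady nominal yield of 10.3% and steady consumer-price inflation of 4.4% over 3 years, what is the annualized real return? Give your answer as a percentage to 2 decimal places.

5.65%

With constant rates the annual real return is the same each year: (1+10.3%)/(1+4.4%) − 1 = 0.05651.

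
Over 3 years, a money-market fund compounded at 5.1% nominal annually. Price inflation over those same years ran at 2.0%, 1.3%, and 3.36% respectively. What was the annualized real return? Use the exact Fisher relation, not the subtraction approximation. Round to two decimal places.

2.82%

Cumulative inflation factor: 1.020 × 1.013 × 1.0336 ≈ 1.06798.
Nominal growth factor: 1.16094. Real growth factor = 1.16094 / 1.06798 ≈ 1.08704.
Annualized: 1.08704^(1/3) − 1 ≈ 0.02821.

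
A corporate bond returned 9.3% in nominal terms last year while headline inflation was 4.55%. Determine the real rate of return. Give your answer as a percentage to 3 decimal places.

4.543%

Real return via the Fisher equation: (1 + 9.3%)/(1 + 4.55%) − 1 = 1.093/1.0455 − 1 ≈ 0.04543.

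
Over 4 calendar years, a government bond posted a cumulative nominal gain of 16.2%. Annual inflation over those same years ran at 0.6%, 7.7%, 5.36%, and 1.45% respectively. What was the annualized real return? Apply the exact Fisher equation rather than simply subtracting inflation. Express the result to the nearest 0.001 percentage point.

Cumulative inflation factor: 1.006 × 1.077 × 1.0536 × 1.0145 ≈ 1.15809.
Nominal growth factor: 1.16200. Real growth factor = 1.16200 / 1.15809 ≈ 1.00338.
Annualized: 1.00338^(1/4) − 1 ≈ 0.00084.

0.084%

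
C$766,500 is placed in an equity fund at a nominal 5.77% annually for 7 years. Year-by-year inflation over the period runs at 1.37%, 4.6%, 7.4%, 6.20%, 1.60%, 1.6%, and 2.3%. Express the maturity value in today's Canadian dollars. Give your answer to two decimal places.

C$888,825.92

Nominal value at maturity: C$766,500 × (1 + 5.77%)^7 ≈ C$1,135,140.68.
Price-level factor over 7 years: 1.0137 × 1.046 × 1.074 × 1.0620 × 1.0160 × 1.016 × 1.023 ≈ 1.2771237424.
Dividing the nominal maturity value by the price-level factor gives the value in today's money.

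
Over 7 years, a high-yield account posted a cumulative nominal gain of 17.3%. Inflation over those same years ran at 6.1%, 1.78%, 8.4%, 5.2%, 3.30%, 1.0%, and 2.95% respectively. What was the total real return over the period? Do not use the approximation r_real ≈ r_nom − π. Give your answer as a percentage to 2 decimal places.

Cumulative inflation factor: 1.061 × 1.0178 × 1.084 × 1.052 × 1.0330 × 1.010 × 1.0295 ≈ 1.32273.
Nominal growth factor: 1.17300. Real growth factor = 1.17300 / 1.32273 ≈ 0.88680.
Total real return ≈ -11.3197%.

-11.32%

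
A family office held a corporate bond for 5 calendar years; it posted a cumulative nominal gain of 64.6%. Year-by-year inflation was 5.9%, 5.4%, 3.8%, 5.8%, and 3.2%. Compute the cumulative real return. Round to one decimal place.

30.1%

Cumulative inflation factor: 1.059 × 1.054 × 1.038 × 1.058 × 1.032 ≈ 1.26503.
Nominal growth factor: 1.64600. Real growth factor = 1.64600 / 1.26503 ≈ 1.30116.
Total real return ≈ 30.1160%.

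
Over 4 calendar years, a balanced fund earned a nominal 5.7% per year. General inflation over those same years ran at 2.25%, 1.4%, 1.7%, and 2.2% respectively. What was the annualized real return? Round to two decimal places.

Cumulative inflation factor: 1.0225 × 1.014 × 1.017 × 1.022 ≈ 1.07764.
Nominal growth factor: 1.24825. Real growth factor = 1.24825 / 1.07764 ≈ 1.15832.
Annualized: 1.15832^(1/4) − 1 ≈ 0.03742.

3.74%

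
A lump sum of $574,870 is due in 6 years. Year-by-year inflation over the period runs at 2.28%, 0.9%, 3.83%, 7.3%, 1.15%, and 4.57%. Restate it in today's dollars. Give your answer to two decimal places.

$472,707.17

Price-level factor over 6 years: 1.0228 × 1.009 × 1.0383 × 1.073 × 1.0115 × 1.0457 ≈ 1.2161228727.
Purchasing power today: $574,870 divided by that factor.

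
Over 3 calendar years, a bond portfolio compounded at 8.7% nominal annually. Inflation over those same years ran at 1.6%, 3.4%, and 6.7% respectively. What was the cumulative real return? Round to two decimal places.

Cumulative inflation factor: 1.016 × 1.034 × 1.067 ≈ 1.12093.
Nominal growth factor: 1.28437. Real growth factor = 1.28437 / 1.12093 ≈ 1.14580.
Total real return ≈ 14.5803%.

14.58%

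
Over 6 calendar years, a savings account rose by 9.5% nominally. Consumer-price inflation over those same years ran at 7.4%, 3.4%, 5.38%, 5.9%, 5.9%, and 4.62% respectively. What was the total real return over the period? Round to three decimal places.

Cumulative inflation factor: 1.074 × 1.034 × 1.0538 × 1.059 × 1.059 × 1.0462 ≈ 1.37306.
Nominal growth factor: 1.09500. Real growth factor = 1.09500 / 1.37306 ≈ 0.79749.
Total real return ≈ -20.2511%.

-20.251%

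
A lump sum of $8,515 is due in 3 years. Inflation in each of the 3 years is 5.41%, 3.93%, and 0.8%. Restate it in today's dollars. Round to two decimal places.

$7,710.83

Price-level factor over 3 years: 1.0541 × 1.0393 × 1.008 ≈ 1.1042903390.
Purchasing power today: $8,515 divided by that factor.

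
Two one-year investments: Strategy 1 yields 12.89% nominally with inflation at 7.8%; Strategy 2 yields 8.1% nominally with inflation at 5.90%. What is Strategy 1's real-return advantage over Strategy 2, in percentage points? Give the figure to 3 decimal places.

Strategy 1 real return: 1.1289/1.078 − 1 = 4.7217%.
Strategy 2 real return: 1.081/1.0590 − 1 = 2.0774%.
Difference: 4.7217 − 2.0774 = 2.6443 pp.

2.644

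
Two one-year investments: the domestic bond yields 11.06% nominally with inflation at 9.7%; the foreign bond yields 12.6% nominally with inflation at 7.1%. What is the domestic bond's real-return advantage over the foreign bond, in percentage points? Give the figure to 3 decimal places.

-3.896

The domestic bond real return: 1.1106/1.097 − 1 = 1.2397%.
The foreign bond real return: 1.126/1.071 − 1 = 5.1354%.
Difference: 1.2397 − 5.1354 = -3.8957 pp.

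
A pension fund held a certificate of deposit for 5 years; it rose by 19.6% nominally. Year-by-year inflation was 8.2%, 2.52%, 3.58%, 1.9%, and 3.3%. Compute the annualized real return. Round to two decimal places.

-0.22%

Cumulative inflation factor: 1.082 × 1.0252 × 1.0358 × 1.019 × 1.033 ≈ 1.20945.
Nominal growth factor: 1.19600. Real growth factor = 1.19600 / 1.20945 ≈ 0.98888.
Annualized: 0.98888^(1/5) − 1 ≈ -0.00223.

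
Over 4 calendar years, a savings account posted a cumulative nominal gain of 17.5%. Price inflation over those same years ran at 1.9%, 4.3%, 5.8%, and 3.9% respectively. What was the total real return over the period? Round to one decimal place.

Cumulative inflation factor: 1.019 × 1.043 × 1.058 × 1.039 ≈ 1.16831.
Nominal growth factor: 1.17500. Real growth factor = 1.17500 / 1.16831 ≈ 1.00572.
Total real return ≈ 0.5722%.

0.6%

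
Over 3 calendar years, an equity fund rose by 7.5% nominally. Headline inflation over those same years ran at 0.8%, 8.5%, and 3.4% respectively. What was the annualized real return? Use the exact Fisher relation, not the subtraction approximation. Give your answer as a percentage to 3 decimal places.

Cumulative inflation factor: 1.008 × 1.085 × 1.034 ≈ 1.13087.
Nominal growth factor: 1.07500. Real growth factor = 1.07500 / 1.13087 ≈ 0.95060.
Annualized: 0.95060^(1/3) − 1 ≈ -0.01675.

-1.675%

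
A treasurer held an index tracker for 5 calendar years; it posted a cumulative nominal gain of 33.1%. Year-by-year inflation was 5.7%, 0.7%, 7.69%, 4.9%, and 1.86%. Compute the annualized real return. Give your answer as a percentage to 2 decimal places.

1.68%

Cumulative inflation factor: 1.057 × 1.007 × 1.0769 × 1.049 × 1.0186 ≈ 1.22478.
Nominal growth factor: 1.33100. Real growth factor = 1.33100 / 1.22478 ≈ 1.08672.
Annualized: 1.08672^(1/5) − 1 ≈ 0.01677.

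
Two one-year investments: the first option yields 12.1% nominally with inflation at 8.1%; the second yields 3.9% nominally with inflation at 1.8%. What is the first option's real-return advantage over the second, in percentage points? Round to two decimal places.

The first option real return: 1.121/1.081 − 1 = 3.700%.
The second real return: 1.039/1.018 − 1 = 2.063%.
Difference: 3.700 − 2.063 = 1.637 pp.

1.64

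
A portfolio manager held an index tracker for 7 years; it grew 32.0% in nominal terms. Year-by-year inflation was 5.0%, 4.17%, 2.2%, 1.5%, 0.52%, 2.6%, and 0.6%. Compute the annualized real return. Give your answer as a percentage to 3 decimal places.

Cumulative inflation factor: 1.050 × 1.0417 × 1.022 × 1.015 × 1.0052 × 1.026 × 1.006 ≈ 1.17719.
Nominal growth factor: 1.32000. Real growth factor = 1.32000 / 1.17719 ≈ 1.12131.
Annualized: 1.12131^(1/7) − 1 ≈ 0.01649.

1.649%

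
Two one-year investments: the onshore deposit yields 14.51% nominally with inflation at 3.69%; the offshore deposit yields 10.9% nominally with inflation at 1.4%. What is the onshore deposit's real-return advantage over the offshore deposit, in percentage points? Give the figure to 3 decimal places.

1.066

The onshore deposit real return: 1.1451/1.0369 − 1 = 10.4350%.
The offshore deposit real return: 1.109/1.014 − 1 = 9.3688%.
Difference: 10.4350 − 9.3688 = 1.0662 pp.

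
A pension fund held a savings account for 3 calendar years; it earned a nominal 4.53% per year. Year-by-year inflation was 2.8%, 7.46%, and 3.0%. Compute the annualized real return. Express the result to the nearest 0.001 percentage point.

0.126%

Cumulative inflation factor: 1.028 × 1.0746 × 1.030 ≈ 1.13783.
Nominal growth factor: 1.14215. Real growth factor = 1.14215 / 1.13783 ≈ 1.00380.
Annualized: 1.00380^(1/3) − 1 ≈ 0.00126.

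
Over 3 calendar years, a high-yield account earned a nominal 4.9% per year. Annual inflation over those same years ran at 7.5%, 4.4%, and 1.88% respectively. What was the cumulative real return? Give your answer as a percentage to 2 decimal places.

Cumulative inflation factor: 1.075 × 1.044 × 1.0188 ≈ 1.14340.
Nominal growth factor: 1.15432. Real growth factor = 1.15432 / 1.14340 ≈ 1.00955.
Total real return ≈ 0.9552%.

0.96%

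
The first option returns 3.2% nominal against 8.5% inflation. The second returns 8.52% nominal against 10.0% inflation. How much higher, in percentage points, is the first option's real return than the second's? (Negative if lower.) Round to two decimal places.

The first option real return: 1.032/1.085 − 1 = -4.885%.
The second real return: 1.0852/1.100 − 1 = -1.345%.
Difference: -4.885 − (-1.345) = -3.540 pp.

-3.54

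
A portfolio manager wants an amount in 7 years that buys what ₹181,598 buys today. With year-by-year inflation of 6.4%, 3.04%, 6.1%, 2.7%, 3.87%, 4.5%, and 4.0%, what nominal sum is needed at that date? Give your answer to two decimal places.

Cumulative price-level factor: 1.064 × 1.0304 × 1.061 × 1.027 × 1.0387 × 1.045 × 1.040 ≈ 1.3485686729.
Multiplying ₹181,598 by the price-level factor gives the future nominal sum.

₹244,897.37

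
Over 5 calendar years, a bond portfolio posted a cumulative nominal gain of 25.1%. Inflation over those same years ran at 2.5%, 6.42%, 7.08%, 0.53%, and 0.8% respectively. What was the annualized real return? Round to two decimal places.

1.11%

Cumulative inflation factor: 1.025 × 1.0642 × 1.0708 × 1.0053 × 1.008 ≈ 1.18362.
Nominal growth factor: 1.25100. Real growth factor = 1.25100 / 1.18362 ≈ 1.05693.
Annualized: 1.05693^(1/5) − 1 ≈ 0.01113.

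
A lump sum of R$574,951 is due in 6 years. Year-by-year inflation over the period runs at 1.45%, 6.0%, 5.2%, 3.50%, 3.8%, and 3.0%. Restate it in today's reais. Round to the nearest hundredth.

R$459,284.99

Price-level factor over 6 years: 1.0145 × 1.060 × 1.052 × 1.0350 × 1.038 × 1.030 ≈ 1.2518393083.
Purchasing power today: R$574,951 divided by that factor.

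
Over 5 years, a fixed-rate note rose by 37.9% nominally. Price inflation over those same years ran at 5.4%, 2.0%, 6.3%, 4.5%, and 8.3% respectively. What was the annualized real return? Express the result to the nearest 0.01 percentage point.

1.29%

Cumulative inflation factor: 1.054 × 1.020 × 1.063 × 1.045 × 1.083 ≈ 1.29336.
Nominal growth factor: 1.37900. Real growth factor = 1.37900 / 1.29336 ≈ 1.06622.
Annualized: 1.06622^(1/5) − 1 ≈ 0.01291.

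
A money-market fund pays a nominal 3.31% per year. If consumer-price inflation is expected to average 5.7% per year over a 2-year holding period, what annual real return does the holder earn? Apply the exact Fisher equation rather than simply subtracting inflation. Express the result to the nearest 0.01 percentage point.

-2.26%

With constant rates the annual real return is the same each year: (1+3.31%)/(1+5.7%) − 1 = -0.02261.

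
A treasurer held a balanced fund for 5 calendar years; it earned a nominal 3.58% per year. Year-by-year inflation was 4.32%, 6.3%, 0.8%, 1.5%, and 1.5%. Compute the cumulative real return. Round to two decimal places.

3.53%

Cumulative inflation factor: 1.0432 × 1.063 × 1.008 × 1.015 × 1.015 ≈ 1.15158.
Nominal growth factor: 1.19228. Real growth factor = 1.19228 / 1.15158 ≈ 1.03535.
Total real return ≈ 3.5347%.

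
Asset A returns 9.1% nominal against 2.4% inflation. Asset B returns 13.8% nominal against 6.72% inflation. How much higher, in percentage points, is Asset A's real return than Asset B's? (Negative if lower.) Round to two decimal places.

-0.09

Asset A real return: 1.091/1.024 − 1 = 6.543%.
Asset B real return: 1.138/1.0672 − 1 = 6.634%.
Difference: 6.543 − 6.634 = -0.091 pp.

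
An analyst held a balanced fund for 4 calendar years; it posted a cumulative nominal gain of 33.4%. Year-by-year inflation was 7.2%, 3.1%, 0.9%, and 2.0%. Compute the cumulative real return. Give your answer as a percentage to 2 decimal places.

17.28%

Cumulative inflation factor: 1.072 × 1.031 × 1.009 × 1.020 ≈ 1.13748.
Nominal growth factor: 1.33400. Real growth factor = 1.33400 / 1.13748 ≈ 1.17277.
Total real return ≈ 17.2765%.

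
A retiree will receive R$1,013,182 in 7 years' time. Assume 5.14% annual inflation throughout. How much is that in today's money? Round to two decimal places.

R$713,364.77

Price-level factor over 7 years: (1 + 5.14%)^7 ≈ 1.4202860086.
Purchasing power today: R$1,013,182 divided by that factor.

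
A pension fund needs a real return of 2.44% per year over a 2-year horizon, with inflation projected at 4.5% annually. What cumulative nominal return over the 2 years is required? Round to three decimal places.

Required annual nominal rate: (1+2.44%)(1+4.5%) − 1 = 7.0498%.
Cumulative over 2 years: (1 + 0.070498)^2 − 1 ≈ 0.14597.

14.597%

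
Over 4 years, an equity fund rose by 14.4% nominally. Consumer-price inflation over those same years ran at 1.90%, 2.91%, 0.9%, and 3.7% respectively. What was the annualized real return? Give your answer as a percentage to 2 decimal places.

Cumulative inflation factor: 1.0190 × 1.0291 × 1.009 × 1.037 ≈ 1.09724.
Nominal growth factor: 1.14400. Real growth factor = 1.14400 / 1.09724 ≈ 1.04262.
Annualized: 1.04262^(1/4) − 1 ≈ 0.01049.

1.05%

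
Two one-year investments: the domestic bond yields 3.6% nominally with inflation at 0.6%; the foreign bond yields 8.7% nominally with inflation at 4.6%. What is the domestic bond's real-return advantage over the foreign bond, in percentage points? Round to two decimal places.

-0.94

The domestic bond real return: 1.036/1.006 − 1 = 2.982%.
The foreign bond real return: 1.087/1.046 − 1 = 3.920%.
Difference: 2.982 − 3.920 = -0.938 pp.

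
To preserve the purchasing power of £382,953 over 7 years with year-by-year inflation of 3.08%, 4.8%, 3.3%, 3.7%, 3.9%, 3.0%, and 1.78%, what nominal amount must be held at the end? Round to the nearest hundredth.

Cumulative price-level factor: 1.0308 × 1.048 × 1.033 × 1.037 × 1.039 × 1.030 × 1.0178 ≈ 1.2604626733.
Multiplying £382,953 by the price-level factor gives the future nominal sum.

£482,697.96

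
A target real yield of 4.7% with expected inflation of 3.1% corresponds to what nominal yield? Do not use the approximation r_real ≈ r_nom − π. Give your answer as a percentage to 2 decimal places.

By the Fisher equation, 1 + r_nom = (1 + 4.7%)(1 + 3.1%) = 1.047 × 1.031 = 1.079457.
So r_nom = 7.9457%.

7.95%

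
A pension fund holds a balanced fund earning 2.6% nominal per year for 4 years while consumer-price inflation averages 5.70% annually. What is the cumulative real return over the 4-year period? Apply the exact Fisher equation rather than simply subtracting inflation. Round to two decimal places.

The annual real rate is (1+2.6%)/(1+5.70%) − 1 = -2.9328%.
Compounded over 4 years: (1 + -0.029328)^4 − 1 ≈ -0.11225.

-11.23%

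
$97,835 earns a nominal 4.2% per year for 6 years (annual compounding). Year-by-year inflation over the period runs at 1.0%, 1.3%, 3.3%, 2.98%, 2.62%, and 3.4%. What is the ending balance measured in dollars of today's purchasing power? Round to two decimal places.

$108,433.63

Nominal value at maturity: $97,835 × (1 + 4.2%)^6 ≈ $125,227.75.
Price-level factor over 6 years: 1.010 × 1.013 × 1.033 × 1.0298 × 1.0262 × 1.034 ≈ 1.1548792470.
Dividing the nominal maturity value by the price-level factor gives the value in today's money.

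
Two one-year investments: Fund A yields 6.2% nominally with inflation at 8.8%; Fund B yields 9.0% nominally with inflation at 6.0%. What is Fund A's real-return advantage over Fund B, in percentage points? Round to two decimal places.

Fund A real return: 1.062/1.088 − 1 = -2.390%.
Fund B real return: 1.090/1.060 − 1 = 2.830%.
Difference: -2.390 − 2.830 = -5.220 pp.

-5.22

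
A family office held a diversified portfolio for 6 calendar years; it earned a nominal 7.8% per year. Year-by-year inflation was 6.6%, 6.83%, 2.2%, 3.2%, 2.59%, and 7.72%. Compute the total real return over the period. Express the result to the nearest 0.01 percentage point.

18.23%

Cumulative inflation factor: 1.066 × 1.0683 × 1.022 × 1.032 × 1.0259 × 1.0772 ≈ 1.32734.
Nominal growth factor: 1.56932. Real growth factor = 1.56932 / 1.32734 ≈ 1.18231.
Total real return ≈ 18.2307%.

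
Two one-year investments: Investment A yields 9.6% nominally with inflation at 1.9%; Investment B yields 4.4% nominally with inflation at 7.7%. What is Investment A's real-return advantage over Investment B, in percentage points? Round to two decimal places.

Investment A real return: 1.096/1.019 − 1 = 7.556%.
Investment B real return: 1.044/1.077 − 1 = -3.064%.
Difference: 7.556 − (-3.064) = 10.620 pp.

10.62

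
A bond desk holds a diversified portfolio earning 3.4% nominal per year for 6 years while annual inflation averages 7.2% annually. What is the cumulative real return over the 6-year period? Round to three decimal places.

-19.471%

The annual real rate is (1+3.4%)/(1+7.2%) − 1 = -3.5448%.
Compounded over 6 years: (1 + -0.035448)^6 − 1 ≈ -0.19471.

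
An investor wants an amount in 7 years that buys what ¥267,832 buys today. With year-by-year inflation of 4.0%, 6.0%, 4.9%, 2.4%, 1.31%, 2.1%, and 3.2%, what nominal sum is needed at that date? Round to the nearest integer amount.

¥338,559

Cumulative price-level factor: 1.040 × 1.060 × 1.049 × 1.024 × 1.0131 × 1.021 × 1.032 ≈ 1.2640737248.
The nominal amount required is ¥267,832 scaled up by that factor.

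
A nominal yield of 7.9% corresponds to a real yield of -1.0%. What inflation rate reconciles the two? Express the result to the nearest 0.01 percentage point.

8.99%

From (1+r_nom) = (1+r_real)(1+π), we get 1+π = (1 + 7.9%)/(1 − 1.0%) = 1.079/0.990 ≈ 1.08990.
So π ≈ 8.9899%.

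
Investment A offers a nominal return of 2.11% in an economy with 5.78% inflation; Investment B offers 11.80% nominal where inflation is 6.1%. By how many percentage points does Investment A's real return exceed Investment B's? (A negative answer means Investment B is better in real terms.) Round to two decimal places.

-8.84

Investment A real return: 1.0211/1.0578 − 1 = -3.469%.
Investment B real return: 1.1180/1.061 − 1 = 5.372%.
Difference: -3.469 − 5.372 = -8.841 pp.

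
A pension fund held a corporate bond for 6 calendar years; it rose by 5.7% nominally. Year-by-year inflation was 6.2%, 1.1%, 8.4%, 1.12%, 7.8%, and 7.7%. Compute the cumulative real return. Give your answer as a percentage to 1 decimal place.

Cumulative inflation factor: 1.062 × 1.011 × 1.084 × 1.0112 × 1.078 × 1.077 ≈ 1.36640.
Nominal growth factor: 1.05700. Real growth factor = 1.05700 / 1.36640 ≈ 0.77357.
Total real return ≈ -22.6432%.

-22.6%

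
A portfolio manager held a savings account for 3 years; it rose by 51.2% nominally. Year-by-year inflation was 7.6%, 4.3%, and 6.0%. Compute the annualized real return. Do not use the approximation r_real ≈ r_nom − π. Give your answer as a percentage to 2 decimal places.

Cumulative inflation factor: 1.076 × 1.043 × 1.060 ≈ 1.18960.
Nominal growth factor: 1.51200. Real growth factor = 1.51200 / 1.18960 ≈ 1.27101.
Annualized: 1.27101^(1/3) − 1 ≈ 0.08322.

8.32%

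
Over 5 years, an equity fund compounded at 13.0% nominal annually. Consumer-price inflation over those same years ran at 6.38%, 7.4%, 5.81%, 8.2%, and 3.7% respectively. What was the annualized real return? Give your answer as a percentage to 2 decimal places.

6.32%

Cumulative inflation factor: 1.0638 × 1.074 × 1.0581 × 1.082 × 1.037 ≈ 1.35643.
Nominal growth factor: 1.84244. Real growth factor = 1.84244 / 1.35643 ≈ 1.35830.
Annualized: 1.35830^(1/5) − 1 ≈ 0.06316.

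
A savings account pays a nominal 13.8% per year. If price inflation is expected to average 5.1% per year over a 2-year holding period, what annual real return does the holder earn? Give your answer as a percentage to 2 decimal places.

With constant rates the annual real return is the same each year: (1+13.8%)/(1+5.1%) − 1 = 0.08278.

8.28%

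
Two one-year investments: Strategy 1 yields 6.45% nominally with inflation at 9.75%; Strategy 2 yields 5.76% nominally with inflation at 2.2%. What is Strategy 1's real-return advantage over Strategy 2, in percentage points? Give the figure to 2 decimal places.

Strategy 1 real return: 1.0645/1.0975 − 1 = -3.007%.
Strategy 2 real return: 1.0576/1.022 − 1 = 3.483%.
Difference: -3.007 − 3.483 = -6.490 pp.

-6.49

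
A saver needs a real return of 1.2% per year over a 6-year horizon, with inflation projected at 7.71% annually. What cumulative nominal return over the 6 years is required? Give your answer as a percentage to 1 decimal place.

Required annual nominal rate: (1+1.2%)(1+7.71%) − 1 = 9.00252%.
Cumulative over 6 years: (1 + 0.0900252)^6 − 1 ≈ 0.67733.

67.7%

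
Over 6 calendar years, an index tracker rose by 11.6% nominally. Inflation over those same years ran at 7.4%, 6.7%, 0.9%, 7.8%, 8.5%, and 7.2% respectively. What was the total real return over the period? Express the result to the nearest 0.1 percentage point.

Cumulative inflation factor: 1.074 × 1.067 × 1.009 × 1.078 × 1.085 × 1.072 ≈ 1.44978.
Nominal growth factor: 1.11600. Real growth factor = 1.11600 / 1.44978 ≈ 0.76977.
Total real return ≈ -23.0230%.

-23.0%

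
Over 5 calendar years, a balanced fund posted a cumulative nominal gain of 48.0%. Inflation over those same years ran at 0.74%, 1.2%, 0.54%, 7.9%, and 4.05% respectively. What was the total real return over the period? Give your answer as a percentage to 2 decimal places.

Cumulative inflation factor: 1.0074 × 1.012 × 1.0054 × 1.079 × 1.0405 ≈ 1.15076.
Nominal growth factor: 1.48000. Real growth factor = 1.48000 / 1.15076 ≈ 1.28611.
Total real return ≈ 28.6106%.

28.61%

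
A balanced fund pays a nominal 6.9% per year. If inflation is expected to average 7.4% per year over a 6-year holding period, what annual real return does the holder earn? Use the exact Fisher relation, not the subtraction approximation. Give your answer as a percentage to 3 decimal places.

With constant rates the annual real return is the same each year: (1+6.9%)/(1+7.4%) − 1 = -0.00466.

-0.466%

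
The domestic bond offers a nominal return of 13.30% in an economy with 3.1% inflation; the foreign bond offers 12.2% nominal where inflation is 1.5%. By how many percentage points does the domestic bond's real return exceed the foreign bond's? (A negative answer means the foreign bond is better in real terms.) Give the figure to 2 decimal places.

-0.65

The domestic bond real return: 1.1330/1.031 − 1 = 9.893%.
The foreign bond real return: 1.122/1.015 − 1 = 10.542%.
Difference: 9.893 − 10.542 = -0.649 pp.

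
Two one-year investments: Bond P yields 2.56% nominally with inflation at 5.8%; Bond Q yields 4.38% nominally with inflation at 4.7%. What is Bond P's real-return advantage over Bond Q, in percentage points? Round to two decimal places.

Bond P real return: 1.0256/1.058 − 1 = -3.062%.
Bond Q real return: 1.0438/1.047 − 1 = -0.306%.
Difference: -3.062 − (-0.306) = -2.756 pp.

-2.76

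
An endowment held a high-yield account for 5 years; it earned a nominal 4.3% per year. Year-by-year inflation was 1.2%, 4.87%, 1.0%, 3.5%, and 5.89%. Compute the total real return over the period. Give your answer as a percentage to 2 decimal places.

5.07%

Cumulative inflation factor: 1.012 × 1.0487 × 1.010 × 1.035 × 1.0589 ≈ 1.17476.
Nominal growth factor: 1.23430. Real growth factor = 1.23430 / 1.17476 ≈ 1.05069.
Total real return ≈ 5.0686%.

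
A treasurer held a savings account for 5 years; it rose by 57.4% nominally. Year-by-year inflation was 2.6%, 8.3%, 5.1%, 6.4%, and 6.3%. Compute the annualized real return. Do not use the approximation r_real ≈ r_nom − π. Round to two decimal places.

Cumulative inflation factor: 1.026 × 1.083 × 1.051 × 1.064 × 1.063 ≈ 1.32085.
Nominal growth factor: 1.57400. Real growth factor = 1.57400 / 1.32085 ≈ 1.19166.
Annualized: 1.19166^(1/5) − 1 ≈ 0.03569.

3.57%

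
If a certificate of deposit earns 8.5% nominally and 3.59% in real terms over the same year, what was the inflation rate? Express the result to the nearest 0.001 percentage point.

4.740%

From (1+r_nom) = (1+r_real)(1+π), we get 1+π = (1 + 8.5%)/(1 + 3.59%) = 1.085/1.0359 ≈ 1.04740.
So π ≈ 4.7398%.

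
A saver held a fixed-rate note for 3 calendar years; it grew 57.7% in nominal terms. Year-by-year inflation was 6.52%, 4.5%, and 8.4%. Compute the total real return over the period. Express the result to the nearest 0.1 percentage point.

Cumulative inflation factor: 1.0652 × 1.045 × 1.084 ≈ 1.20664.
Nominal growth factor: 1.57700. Real growth factor = 1.57700 / 1.20664 ≈ 1.30694.
Total real return ≈ 30.6938%.

30.7%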